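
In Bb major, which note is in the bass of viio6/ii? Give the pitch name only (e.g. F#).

The applied chord viio6/ii is rooted on B: B-D-F.
The figure 6 means first inversion — the third is in the bass.

D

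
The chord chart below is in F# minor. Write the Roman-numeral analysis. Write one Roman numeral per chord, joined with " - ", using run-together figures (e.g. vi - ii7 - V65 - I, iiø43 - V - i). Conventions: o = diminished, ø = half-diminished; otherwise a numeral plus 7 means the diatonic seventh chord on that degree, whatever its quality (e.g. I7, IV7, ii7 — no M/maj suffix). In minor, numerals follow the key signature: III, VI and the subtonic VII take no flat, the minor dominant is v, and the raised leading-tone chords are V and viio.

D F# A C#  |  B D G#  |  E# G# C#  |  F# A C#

VI7 - iio6 - V6 - i

D-F#-A-C#: root D is the submediant; major seventh chord there is VI7.
B-D-G# has root G#, degree 2 in F# minor, so iio6.
E#-G#-C# has root C#, degree 5 in F# minor, so V6.
F#-A-C#: minor triad on F# = scale degree 1 → i.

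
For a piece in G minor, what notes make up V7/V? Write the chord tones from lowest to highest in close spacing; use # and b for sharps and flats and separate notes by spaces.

A C# E G

V7/V is a secondary dominant — the dominant seventh of V. V in G minor is D, so the applied chord's root is A, a perfect fifth above.
Building a dominant seventh chord on A gives A-C#-E-G.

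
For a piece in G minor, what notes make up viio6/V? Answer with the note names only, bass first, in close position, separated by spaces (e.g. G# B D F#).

viio6/V is a secondary leading-tone chord. The target V is D in G minor; the applied chord is rooted a semitone below, on C#.
Building a diminished triad on C# gives C#-E-G.
The figured bass 6 indicates first inversion, placing the third (E) in the bass: E-G-C#.

E G C#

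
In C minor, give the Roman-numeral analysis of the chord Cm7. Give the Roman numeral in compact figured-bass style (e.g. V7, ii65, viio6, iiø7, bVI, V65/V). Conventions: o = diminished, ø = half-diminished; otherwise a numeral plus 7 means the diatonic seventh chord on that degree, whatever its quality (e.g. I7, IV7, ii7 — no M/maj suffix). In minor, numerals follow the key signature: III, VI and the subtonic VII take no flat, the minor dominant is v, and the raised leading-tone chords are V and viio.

i7

Stacked in thirds the chord is C-Eb-G-Bb: a minor seventh chord on C.
C is scale degree 1 in C minor, and a minor seventh chord on that degree is written i7.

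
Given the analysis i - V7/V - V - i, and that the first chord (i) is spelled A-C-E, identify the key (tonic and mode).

The chord Am is a minor triad rooted on A; its label is i.
If A is scale degree 1 and the mode makes that degree carry a minor triad, the tonic is A and the mode is minor.

A minor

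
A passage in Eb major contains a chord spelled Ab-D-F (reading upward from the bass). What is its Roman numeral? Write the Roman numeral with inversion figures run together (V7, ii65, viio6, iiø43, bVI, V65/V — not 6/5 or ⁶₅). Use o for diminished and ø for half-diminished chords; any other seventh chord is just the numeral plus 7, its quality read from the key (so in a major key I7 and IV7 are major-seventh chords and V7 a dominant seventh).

viio64

The pitches D-F-Ab form a diminished triad rooted on D.
D is scale degree 7 in Eb major, and a diminished triad on that degree is written viio.
With Ab in the bass the chord is in second inversion, so the figured bass is 64.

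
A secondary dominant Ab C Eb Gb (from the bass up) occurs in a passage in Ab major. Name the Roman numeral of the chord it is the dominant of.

IV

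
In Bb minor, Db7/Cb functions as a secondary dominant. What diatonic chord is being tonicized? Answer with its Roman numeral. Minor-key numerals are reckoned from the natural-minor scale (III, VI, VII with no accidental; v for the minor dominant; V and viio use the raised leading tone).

The chord is a dominant seventh chord on Db.
A dominant resolves down a perfect fifth: Db → Gb. In Bb minor, Gb is scale degree 6, i.e. VI.

VI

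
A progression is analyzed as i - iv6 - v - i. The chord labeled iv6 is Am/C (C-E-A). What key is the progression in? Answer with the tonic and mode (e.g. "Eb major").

E minor

iv6 is given as C-E-A — a minor triad with root A.
Counting down 3 scale steps from A places the tonic on E; a minor triad on degree 4 is diatonic only in minor.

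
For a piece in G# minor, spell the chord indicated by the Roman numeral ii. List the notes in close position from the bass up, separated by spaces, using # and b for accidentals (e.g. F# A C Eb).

Scale degree 2 in G# minor is A#; here the chord built on it is altered to a minor triad. ii is the minor supertonic, borrowed from the parallel major (the Dorian ii).
So the chord is A#-C#-E#.

A# C# E#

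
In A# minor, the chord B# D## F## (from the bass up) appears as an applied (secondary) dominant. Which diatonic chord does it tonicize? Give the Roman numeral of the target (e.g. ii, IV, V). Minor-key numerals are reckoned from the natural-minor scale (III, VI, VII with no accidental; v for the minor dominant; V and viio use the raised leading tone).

The chord is a major triad on B#.
A dominant resolves down a perfect fifth: B# → E#. In A# minor, E# is scale degree 5, i.e. V.

V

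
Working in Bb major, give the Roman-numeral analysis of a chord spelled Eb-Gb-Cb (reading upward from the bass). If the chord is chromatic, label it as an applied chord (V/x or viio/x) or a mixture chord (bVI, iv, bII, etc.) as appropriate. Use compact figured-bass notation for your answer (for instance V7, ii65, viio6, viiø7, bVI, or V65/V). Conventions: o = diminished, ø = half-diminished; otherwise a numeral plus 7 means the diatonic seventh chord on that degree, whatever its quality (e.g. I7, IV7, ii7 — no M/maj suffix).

bII6

The pitches Cb-Eb-Gb form a major triad rooted on Cb.
Cb is the lowered second degree of Bb major (diatonic 2 would be C). This is the Neapolitan sixth — a major triad on the lowered second degree, here in its customary first inversion.
With Eb in the bass the chord is in first inversion, so the figured bass is 6.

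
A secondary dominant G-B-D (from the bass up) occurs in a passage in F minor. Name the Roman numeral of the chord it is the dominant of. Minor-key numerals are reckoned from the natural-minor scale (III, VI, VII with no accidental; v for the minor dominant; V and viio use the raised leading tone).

V

The chord is a major triad on G.
A dominant resolves down a perfect fifth: G → C. In F minor, C is scale degree 5, i.e. V.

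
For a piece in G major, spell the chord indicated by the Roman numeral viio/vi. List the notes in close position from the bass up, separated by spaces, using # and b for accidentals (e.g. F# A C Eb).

viio/vi is a secondary leading-tone chord. The target vi is E in G major; the applied chord is rooted a semitone below, on D#.
Building a diminished triad on D# gives D#-F#-A.

D# F# A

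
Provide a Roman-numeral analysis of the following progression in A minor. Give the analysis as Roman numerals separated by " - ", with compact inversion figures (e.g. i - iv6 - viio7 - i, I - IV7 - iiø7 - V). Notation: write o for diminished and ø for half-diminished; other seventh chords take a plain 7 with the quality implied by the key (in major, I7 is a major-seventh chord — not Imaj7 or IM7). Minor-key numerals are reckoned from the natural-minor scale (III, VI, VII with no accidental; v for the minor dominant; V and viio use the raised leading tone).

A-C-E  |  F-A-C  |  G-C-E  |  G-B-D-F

i - VI - III64 - VII7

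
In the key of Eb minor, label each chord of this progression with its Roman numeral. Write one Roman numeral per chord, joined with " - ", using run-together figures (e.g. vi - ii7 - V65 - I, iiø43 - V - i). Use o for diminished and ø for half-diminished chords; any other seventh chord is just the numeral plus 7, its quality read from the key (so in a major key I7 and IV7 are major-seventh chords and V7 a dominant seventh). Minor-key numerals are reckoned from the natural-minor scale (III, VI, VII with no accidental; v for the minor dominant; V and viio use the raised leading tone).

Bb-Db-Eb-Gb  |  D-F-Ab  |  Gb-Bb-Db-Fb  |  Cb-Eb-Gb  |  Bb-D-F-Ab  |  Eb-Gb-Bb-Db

Bb-Db-Eb-Gb: minor seventh chord on Eb = scale degree 1 → i43.
D-F-Ab has root D, degree 7 in Eb minor, so viio.
Gb-Bb-Db-Fb: chromatic; Gb is V of VI, so V7/VI.
Cb-Eb-Gb has root Cb, degree 6 in Eb minor, so VI.
Bb-D-F-Ab: root Bb is the dominant; dominant seventh chord there is V7.
Eb-Gb-Bb-Db has root Eb, degree 1 in Eb minor, so i7.

i43 - viio - V7/VI - VI - V7 - i7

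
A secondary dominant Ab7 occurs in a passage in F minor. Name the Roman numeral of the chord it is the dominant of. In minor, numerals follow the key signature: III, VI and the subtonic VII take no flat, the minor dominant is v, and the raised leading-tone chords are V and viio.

The chord is a dominant seventh chord on Ab.
A dominant resolves down a perfect fifth: Ab → Db. In F minor, Db is scale degree 6, i.e. VI.

VI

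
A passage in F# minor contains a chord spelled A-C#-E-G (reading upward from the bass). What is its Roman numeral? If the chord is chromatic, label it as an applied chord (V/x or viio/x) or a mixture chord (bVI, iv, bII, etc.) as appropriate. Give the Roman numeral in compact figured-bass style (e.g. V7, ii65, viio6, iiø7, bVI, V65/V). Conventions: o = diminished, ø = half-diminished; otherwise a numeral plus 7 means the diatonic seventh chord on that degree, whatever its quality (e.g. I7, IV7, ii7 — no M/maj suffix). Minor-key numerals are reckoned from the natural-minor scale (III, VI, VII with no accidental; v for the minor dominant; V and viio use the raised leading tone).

V7/VI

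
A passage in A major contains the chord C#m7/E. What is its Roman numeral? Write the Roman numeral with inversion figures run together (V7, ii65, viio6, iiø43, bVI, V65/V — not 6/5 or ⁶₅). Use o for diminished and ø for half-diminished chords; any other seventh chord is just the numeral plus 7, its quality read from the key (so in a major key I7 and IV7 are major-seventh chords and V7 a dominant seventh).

The pitches C#-E-G#-B form a minor seventh chord rooted on C#.
C# is scale degree 3 in A major, and a minor seventh chord on that degree is written iii7.
With E in the bass the chord is in first inversion, so the figured bass is 65.

iii65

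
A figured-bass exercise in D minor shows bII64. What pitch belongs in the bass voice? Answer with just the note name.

Bb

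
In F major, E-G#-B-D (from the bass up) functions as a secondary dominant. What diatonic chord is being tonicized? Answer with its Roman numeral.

iii

The chord is a dominant seventh chord on E.
A dominant resolves down a perfect fifth: E → A. In F major, A is scale degree 3, i.e. iii.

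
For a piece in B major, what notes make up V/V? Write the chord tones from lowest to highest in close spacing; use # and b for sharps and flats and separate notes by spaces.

C# E# G#

The slash means an applied dominant: we want the dominant of V. In B major, V is F# major, and its dominant is built on C#.
Building a major triad on C# gives C#-E#-G#.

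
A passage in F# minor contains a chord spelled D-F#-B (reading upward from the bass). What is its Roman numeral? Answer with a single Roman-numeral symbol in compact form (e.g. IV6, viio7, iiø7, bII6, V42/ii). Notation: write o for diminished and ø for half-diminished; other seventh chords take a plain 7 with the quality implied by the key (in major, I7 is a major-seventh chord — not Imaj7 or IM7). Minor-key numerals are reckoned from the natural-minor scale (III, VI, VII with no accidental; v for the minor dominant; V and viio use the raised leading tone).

iv6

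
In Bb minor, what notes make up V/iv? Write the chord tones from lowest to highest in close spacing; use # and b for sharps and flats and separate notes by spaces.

Bb D F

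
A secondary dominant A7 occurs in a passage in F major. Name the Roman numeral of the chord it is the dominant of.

The chord is a dominant seventh chord on A.
A dominant resolves down a perfect fifth: A → D. In F major, D is scale degree 6, i.e. vi.

vi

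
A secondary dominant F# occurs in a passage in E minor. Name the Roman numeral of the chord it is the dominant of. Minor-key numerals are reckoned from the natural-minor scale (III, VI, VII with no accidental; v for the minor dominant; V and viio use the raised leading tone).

V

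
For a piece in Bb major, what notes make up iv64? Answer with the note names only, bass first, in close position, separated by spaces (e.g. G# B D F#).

Bb Eb Gb

iv64 is the minor subdominant, borrowed from the parallel minor. In Bb major that root is Eb.
So the chord is Eb-Gb-Bb, a minor triad.
With the 64 figure the chord is in second inversion; from the bass Bb upward in close position it reads Bb-Eb-Gb.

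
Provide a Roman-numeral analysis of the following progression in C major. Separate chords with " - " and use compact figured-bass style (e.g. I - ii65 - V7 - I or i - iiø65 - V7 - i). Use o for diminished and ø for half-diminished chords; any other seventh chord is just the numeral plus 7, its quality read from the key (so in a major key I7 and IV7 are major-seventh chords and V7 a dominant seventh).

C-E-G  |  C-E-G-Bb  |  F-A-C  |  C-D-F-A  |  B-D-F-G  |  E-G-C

C-E-G: major triad on C = scale degree 1 → I.
C-E-G-Bb is the secondary dominant of IV (dominant seventh chord on C): V7/IV.
F-A-C has root F, degree 4 in C major, so IV.
C-D-F-A: minor seventh chord on D = scale degree 2 → ii42.
B-D-F-G: root G is the dominant; dominant seventh chord there is V65.
E-G-C: major triad on C = scale degree 1 → I6.

I - V7/IV - IV - ii42 - V65 - I6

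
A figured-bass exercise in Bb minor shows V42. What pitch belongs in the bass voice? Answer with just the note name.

V in Bb minor has root F; the chord is F-A-C-Eb.
The figure 42 means third inversion — the seventh is in the bass.

Eb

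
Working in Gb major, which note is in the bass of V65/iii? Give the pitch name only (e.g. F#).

The applied chord V65/iii is rooted on F: F-A-C-Eb.
The figure 65 means first inversion — the third is in the bass.

A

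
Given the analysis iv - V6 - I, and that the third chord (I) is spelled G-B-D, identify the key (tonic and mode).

G major

The chord G is a major triad rooted on G; its label is I.
If G is scale degree 1 and the mode makes that degree carry a major triad, the tonic is G and the mode is major.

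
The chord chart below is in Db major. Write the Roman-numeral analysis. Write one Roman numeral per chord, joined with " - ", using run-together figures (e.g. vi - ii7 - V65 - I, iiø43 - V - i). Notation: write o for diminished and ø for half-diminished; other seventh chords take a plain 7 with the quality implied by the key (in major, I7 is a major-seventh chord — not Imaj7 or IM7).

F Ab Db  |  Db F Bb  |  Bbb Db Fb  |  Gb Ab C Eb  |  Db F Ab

I6 - vi6 - bVI - V42 - I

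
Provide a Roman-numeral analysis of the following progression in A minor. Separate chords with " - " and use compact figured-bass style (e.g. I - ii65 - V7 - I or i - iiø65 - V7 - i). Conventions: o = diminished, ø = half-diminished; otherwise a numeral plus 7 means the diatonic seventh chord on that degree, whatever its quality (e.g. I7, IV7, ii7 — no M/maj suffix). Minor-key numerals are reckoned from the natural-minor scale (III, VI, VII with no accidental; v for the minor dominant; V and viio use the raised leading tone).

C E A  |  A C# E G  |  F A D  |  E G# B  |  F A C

C-E-A: root A is the tonic; minor triad there is i6.
A-C#-E-G: chromatic; A is V of iv, so V7/iv.
F-A-D: root D is the subdominant; minor triad there is iv6.
E-G#-B has root E, degree 5 in A minor, so V.
F-A-C: root F is the submediant; major triad there is VI.

i6 - V7/iv - iv6 - V - VI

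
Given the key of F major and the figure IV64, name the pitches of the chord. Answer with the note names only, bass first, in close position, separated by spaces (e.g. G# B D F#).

F Bb D

The numeral's case and figure indicate a major triad. In F major its root, the subdominant, is Bb.
Stacking thirds from Bb gives Bb-D-F.
With the 64 figure the chord is in second inversion; from the bass F upward in close position it reads F-Bb-D.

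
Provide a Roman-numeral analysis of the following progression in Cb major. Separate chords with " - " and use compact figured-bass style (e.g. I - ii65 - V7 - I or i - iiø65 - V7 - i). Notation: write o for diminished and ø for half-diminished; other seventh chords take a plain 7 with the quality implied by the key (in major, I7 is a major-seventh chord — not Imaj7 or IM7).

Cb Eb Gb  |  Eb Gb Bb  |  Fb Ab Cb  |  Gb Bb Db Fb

Cb-Eb-Gb: root Cb is the tonic; major triad there is I.
Eb-Gb-Bb: minor triad on Eb = scale degree 3 → iii.
Fb-Ab-Cb: root Fb is the subdominant; major triad there is IV.
Gb-Bb-Db-Fb: dominant seventh chord on Gb = scale degree 5 → V7.

I - iii - IV - V7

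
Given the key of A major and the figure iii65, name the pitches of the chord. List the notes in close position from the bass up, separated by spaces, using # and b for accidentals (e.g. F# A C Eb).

In A major, scale degree 3 is C#, and the diatonic chord built there is a minor seventh chord.
Stacking thirds from C# gives C#-E-G#-B.
With the 65 figure the chord is in first inversion; from the bass E upward in close position it reads E-G#-B-C#.

E G# B C#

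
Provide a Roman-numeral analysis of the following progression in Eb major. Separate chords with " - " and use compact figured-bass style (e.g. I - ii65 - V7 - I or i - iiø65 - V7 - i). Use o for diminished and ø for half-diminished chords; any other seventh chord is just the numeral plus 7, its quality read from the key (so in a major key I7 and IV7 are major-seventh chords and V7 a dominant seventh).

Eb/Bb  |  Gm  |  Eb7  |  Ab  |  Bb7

Eb/Bb has root Eb, degree 1 in Eb major, so I64.
Gm: minor triad on G = scale degree 3 → iii.
Eb7: a dominant seventh chord on Eb, the applied dominant of IV → V7/IV.
Ab: major triad on Ab = scale degree 4 → IV.
Bb7: root Bb is the dominant; dominant seventh chord there is V7.

I64 - iii - V7/IV - IV - V7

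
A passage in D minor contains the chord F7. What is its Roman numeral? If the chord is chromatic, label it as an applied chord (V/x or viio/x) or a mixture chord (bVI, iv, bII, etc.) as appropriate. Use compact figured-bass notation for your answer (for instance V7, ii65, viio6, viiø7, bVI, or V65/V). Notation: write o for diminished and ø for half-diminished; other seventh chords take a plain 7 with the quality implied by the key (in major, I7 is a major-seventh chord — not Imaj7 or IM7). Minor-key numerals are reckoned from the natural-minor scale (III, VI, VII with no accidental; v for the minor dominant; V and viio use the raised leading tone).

Stacked in thirds the chord is F-A-C-Eb: a dominant seventh chord on F.
F is not a diatonic chord root with this quality in D minor, but it lies a perfect fifth above Bb (VI), so the chord functions as an applied dominant of VI.

V7/VI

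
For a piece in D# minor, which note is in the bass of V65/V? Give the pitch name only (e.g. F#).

The applied chord V65/V is rooted on E#: E#-G##-B#-D#.
The figure 65 means first inversion — the third is in the bass.

G##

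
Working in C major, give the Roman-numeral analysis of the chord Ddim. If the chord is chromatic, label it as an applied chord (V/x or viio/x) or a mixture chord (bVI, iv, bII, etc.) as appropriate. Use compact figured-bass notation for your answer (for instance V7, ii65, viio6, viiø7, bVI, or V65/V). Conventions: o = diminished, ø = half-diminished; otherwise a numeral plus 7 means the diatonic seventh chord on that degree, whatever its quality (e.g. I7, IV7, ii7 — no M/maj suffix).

iio

Stacked in thirds the chord is D-F-Ab: a diminished triad on D.
D is the second degree of C major. This is the diminished supertonic triad, borrowed from the parallel minor.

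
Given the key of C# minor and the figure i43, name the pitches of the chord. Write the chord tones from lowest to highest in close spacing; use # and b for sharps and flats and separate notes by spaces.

G# B C# E

In C# minor, the first degree is C#, and the diatonic chord built there is a minor seventh chord.
Stacking thirds from C# gives C#-E-G#-B.
The figured bass 43 indicates second inversion, placing the fifth (G#) in the bass: G#-B-C#-E.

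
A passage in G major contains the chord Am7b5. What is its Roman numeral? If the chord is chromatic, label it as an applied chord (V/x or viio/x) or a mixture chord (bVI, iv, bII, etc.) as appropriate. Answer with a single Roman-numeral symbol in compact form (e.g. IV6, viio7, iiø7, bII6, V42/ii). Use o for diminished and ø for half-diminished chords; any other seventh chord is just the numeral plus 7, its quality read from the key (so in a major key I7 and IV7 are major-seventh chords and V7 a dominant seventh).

The pitches A-C-Eb-G form a half-diminished seventh chord rooted on A.
A is the second degree of G major. This is the half-diminished supertonic seventh, borrowed from the parallel minor.

iiø7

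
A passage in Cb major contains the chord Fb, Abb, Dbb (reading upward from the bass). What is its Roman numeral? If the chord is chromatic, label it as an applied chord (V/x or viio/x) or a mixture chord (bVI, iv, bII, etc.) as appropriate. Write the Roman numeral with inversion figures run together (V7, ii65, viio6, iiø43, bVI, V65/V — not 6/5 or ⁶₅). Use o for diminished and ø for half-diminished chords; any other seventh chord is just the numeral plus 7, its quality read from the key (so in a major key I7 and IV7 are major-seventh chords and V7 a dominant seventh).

bII6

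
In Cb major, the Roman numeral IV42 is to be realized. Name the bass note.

IV in Cb major has root Fb; the chord is Fb-Ab-Cb-Eb.
The figure 42 means third inversion — the seventh is in the bass.

Eb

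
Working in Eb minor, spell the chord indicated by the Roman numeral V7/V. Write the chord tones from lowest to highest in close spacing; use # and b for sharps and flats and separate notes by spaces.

The slash means an applied dominant: we want the dominant of V. In Eb minor, V is Bb major, and its dominant is built on F.
Building a dominant seventh chord on F gives F-A-C-Eb.

F A C Eb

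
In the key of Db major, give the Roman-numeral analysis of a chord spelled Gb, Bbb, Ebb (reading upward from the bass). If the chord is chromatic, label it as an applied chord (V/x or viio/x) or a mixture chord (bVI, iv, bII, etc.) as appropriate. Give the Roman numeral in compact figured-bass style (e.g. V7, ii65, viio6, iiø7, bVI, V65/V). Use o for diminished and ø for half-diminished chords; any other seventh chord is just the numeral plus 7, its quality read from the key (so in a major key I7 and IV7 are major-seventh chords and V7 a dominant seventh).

bII6

Stacked in thirds the chord is Ebb-Gb-Bbb: a major triad on Ebb.
Ebb is the lowered second degree of Db major (diatonic 2 would be Eb). This is the Neapolitan sixth — a major triad on the lowered second degree, here in its customary first inversion.
With Gb in the bass the chord is in first inversion, so the figured bass is 6.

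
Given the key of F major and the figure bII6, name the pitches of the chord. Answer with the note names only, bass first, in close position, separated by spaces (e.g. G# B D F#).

bII6 is the Neapolitan sixth — a major triad on the lowered second degree, here in its customary first inversion. In F major that root is Gb.
So the chord is Gb-Bb-Db, a major triad.
With the 6 figure the chord is in first inversion; from the bass Bb upward in close position it reads Bb-Db-Gb.

Bb Db Gb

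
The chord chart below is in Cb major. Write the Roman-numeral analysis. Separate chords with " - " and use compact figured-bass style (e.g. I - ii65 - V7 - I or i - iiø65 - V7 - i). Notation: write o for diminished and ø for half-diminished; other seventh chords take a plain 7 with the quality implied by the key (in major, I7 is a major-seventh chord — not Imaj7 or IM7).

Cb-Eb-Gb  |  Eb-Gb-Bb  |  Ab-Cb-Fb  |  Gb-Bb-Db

I - iii - IV6 - V

Cb-Eb-Gb: root Cb is the tonic; major triad there is I.
Eb-Gb-Bb has root Eb, degree 3 in Cb major, so iii.
Ab-Cb-Fb has root Fb, degree 4 in Cb major, so IV6.
Gb-Bb-Db has root Gb, degree 5 in Cb major, so V.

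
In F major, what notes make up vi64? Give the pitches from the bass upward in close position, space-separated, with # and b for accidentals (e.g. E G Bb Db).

The numeral's case and figure indicate a minor triad. In F major its root, scale degree 6, is D.
Stacking thirds from D gives D-F-A.
With the 64 figure the chord is in second inversion; from the bass A upward in close position it reads A-D-F.

A D F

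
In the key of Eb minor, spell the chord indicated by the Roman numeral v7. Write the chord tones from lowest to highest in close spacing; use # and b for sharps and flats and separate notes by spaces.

Bb Db F Ab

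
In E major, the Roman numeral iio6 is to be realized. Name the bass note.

iio in E major has root F#; the chord is F#-A-C.
The figure 6 means first inversion — the third is in the bass.

A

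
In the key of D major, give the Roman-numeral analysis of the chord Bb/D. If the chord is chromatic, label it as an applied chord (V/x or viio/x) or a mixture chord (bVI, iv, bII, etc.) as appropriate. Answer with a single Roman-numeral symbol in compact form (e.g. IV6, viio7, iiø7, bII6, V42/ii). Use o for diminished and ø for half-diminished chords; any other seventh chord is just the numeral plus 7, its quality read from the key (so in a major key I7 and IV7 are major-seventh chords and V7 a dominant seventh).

Stacked in thirds the chord is Bb-D-F: a major triad on Bb.
Bb is the lowered sixth degree of D major (diatonic 6 would be B). This is a major triad on the lowered sixth degree, borrowed from the parallel minor.
With D in the bass the chord is in first inversion, so the figured bass is 6.

bVI6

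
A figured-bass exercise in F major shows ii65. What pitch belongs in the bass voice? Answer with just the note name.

Bb

ii in F major has root G; the chord is G-Bb-D-F.
The figure 65 means first inversion — the third is in the bass.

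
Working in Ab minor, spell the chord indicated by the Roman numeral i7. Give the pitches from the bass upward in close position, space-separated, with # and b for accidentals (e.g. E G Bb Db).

In Ab minor, the first degree is Ab, and the diatonic chord built there is a minor seventh chord.
That chord is spelled Ab-Cb-Eb-Gb.

Ab Cb Eb Gb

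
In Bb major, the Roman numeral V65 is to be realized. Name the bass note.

A

V in Bb major has root F; the chord is F-A-C-Eb.
The figure 65 means first inversion — the third is in the bass.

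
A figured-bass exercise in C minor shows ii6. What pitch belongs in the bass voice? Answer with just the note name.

F

ii in C minor has root D; the chord is D-F-A.
The figure 6 means first inversion — the third is in the bass.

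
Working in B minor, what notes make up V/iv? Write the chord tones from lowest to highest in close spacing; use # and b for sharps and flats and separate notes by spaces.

B D# F#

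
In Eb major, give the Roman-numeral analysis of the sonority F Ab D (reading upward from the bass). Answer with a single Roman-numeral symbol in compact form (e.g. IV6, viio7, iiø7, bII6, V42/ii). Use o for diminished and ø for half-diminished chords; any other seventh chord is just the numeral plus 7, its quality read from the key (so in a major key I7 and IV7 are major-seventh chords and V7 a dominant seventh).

viio6

The pitches D-F-Ab form a diminished triad rooted on D.
In Eb major, D is the leading tone; the diatonic diminished triad there is viio.
With F in the bass the chord is in first inversion, so the figured bass is 6.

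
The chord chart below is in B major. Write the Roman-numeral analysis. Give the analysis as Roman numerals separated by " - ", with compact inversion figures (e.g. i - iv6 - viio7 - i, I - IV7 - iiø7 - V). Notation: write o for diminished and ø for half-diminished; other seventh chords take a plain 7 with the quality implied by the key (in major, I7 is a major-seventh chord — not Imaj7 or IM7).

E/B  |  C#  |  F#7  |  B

IV64 - V/V - V7 - I

E/B: root E is the subdominant; major triad there is IV64.
C# is the secondary dominant of V (major triad on C#): V/V.
F#7: dominant seventh chord on F# = scale degree 5 → V7.
B: major triad on B = scale degree 1 → I.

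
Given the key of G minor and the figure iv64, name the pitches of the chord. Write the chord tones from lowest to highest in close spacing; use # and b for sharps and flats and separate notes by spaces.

In G minor, the fourth degree is C, and the diatonic chord built there is a minor triad.
Stacking thirds from C gives C-Eb-G.
The figured bass 64 indicates second inversion, placing the fifth (G) in the bass: G-C-Eb.

G C Eb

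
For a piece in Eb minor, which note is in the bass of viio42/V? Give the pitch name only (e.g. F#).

Gb

The applied chord viio42/V is rooted on A: A-C-Eb-Gb.
The figure 42 means third inversion — the seventh is in the bass.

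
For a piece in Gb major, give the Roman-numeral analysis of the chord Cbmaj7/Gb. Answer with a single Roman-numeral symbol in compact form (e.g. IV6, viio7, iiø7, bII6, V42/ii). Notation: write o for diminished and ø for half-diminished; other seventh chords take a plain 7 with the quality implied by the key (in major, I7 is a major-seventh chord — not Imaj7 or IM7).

The pitches Cb-Eb-Gb-Bb form a major seventh chord rooted on Cb.
Cb is scale degree 4 in Gb major, and a major seventh chord on that degree is written IV7.
With Gb in the bass the chord is in second inversion, so the figured bass is 43.

IV43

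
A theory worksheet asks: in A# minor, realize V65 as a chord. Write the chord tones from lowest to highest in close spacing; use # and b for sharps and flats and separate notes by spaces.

In A# minor, the fifth degree is E#. The dominant is major (leading tone raised), so V is a dominant seventh chord.
Stacking thirds from E# gives E#-G##-B#-D#.
With the 65 figure the chord is in first inversion; from the bass G## upward in close position it reads G##-B#-D#-E#.

G## B# D# E#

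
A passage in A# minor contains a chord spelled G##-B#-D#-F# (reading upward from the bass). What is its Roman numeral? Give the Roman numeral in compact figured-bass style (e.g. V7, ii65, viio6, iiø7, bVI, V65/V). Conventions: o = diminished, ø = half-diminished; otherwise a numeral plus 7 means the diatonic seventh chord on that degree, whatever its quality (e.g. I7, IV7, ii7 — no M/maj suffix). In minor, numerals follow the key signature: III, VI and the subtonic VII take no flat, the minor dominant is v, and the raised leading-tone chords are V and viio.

Stacked in thirds the chord is G##-B#-D#-F#: a fully diminished seventh chord on G##.
In A# minor, G## is the leading tone; the diatonic fully diminished seventh chord there is viio7.

viio7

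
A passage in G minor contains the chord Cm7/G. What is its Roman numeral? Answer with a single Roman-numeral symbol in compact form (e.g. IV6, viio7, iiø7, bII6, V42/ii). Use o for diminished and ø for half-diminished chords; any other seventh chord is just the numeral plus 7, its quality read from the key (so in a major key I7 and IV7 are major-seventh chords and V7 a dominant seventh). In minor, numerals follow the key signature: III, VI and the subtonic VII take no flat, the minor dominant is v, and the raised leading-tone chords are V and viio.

The pitches C-Eb-G-Bb form a minor seventh chord rooted on C.
In G minor, C is the subdominant; the diatonic minor seventh chord there is iv7.
With G in the bass the chord is in second inversion, so the figured bass is 43.

iv43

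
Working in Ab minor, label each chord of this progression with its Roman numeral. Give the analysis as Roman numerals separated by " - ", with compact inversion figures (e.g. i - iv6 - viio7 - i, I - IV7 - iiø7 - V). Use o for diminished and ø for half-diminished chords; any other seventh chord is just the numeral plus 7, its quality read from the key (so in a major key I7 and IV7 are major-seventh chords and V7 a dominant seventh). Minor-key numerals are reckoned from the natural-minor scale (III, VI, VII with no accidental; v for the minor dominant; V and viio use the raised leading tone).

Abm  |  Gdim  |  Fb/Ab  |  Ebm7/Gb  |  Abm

Abm has root Ab, degree 1 in Ab minor, so i.
Gdim has root G, degree 7 in Ab minor, so viio.
Fb/Ab: root Fb is the submediant; major triad there is VI6.
Ebm7/Gb: minor seventh chord on Eb = scale degree 5 → v65.
Abm has root Ab, degree 1 in Ab minor, so i.

i - viio - VI6 - v65 - i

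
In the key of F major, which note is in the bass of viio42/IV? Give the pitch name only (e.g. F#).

The applied chord viio42/IV is rooted on A: A-C-Eb-Gb.
The figure 42 means third inversion — the seventh is in the bass.

Gb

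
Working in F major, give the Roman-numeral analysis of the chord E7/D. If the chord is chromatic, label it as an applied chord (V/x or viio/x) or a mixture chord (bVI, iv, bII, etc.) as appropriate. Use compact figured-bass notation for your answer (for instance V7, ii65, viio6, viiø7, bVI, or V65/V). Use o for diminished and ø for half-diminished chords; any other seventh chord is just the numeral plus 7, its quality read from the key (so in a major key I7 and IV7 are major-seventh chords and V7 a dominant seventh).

V42/iii

Stacked in thirds the chord is E-G#-B-D: a dominant seventh chord on E.
E is not a diatonic chord root with this quality in F major, but it lies a perfect fifth above A (iii), so the chord functions as an applied dominant of iii.
With D in the bass the chord is in third inversion, so the figured bass is 42.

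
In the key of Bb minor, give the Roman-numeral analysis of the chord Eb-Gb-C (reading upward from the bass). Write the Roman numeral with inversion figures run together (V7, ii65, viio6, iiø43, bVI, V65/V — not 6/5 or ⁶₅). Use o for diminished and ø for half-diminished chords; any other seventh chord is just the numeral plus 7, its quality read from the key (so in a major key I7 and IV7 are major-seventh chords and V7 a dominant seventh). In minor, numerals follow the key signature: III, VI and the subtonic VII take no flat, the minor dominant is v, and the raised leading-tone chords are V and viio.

The pitches C-Eb-Gb form a diminished triad rooted on C.
In Bb minor, C is the supertonic; the diatonic diminished triad there is iio.
With Eb in the bass the chord is in first inversion, so the figured bass is 6.

iio6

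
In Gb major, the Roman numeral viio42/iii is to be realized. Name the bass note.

Gb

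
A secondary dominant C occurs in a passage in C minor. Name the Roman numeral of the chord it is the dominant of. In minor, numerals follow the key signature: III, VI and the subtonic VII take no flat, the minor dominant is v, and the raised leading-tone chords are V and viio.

The chord is a major triad on C.
A dominant resolves down a perfect fifth: C → F. In C minor, F is scale degree 4, i.e. iv.

iv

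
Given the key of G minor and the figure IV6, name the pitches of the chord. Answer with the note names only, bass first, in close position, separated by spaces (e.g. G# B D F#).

Scale degree 4 in G minor is C; here the chord built on it is altered to a major triad. IV6 is the major subdominant, borrowed from the parallel major.
So the chord is C-E-G.
The figured bass 6 indicates first inversion, placing the third (E) in the bass: E-G-C.

E G C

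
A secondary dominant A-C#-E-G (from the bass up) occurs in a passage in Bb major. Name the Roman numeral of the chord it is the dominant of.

iii

The chord is a dominant seventh chord on A.
A dominant resolves down a perfect fifth: A → D. In Bb major, D is scale degree 3, i.e. iii.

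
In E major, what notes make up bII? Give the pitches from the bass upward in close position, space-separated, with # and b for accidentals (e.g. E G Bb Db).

Scale degree 2 in E major is F#; lowering it a half step gives F. bII is the Neapolitan chord — a major triad on the lowered second degree.
So the chord is F-A-C, a major triad.

F A C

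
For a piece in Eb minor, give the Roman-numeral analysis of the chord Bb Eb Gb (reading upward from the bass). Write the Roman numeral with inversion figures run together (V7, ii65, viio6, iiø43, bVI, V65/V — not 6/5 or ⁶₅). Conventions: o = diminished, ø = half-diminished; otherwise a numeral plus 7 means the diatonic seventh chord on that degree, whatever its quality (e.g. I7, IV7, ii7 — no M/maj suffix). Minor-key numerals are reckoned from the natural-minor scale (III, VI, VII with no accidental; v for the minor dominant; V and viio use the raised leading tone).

i64

Stacked in thirds the chord is Eb-Gb-Bb: a minor triad on Eb.
In Eb minor, Eb is the tonic; the diatonic minor triad there is i.
With Bb in the bass the chord is in second inversion, so the figured bass is 64.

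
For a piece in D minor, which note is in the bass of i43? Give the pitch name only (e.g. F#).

A

i in D minor has root D; the chord is D-F-A-C.
The figure 43 means second inversion — the fifth is in the bass.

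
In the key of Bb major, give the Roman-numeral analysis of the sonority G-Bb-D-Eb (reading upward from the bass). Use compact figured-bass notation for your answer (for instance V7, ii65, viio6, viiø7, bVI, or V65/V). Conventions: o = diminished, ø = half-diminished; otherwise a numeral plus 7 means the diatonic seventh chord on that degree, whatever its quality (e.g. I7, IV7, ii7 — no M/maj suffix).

IV65

Stacked in thirds the chord is Eb-G-Bb-D: a major seventh chord on Eb.
Eb is scale degree 4 in Bb major, and a major seventh chord on that degree is written IV7.
With G in the bass the chord is in first inversion, so the figured bass is 65.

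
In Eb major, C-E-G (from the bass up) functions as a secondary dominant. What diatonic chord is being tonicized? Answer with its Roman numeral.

The chord is a major triad on C.
A dominant resolves down a perfect fifth: C → F. In Eb major, F is scale degree 2, i.e. ii.

ii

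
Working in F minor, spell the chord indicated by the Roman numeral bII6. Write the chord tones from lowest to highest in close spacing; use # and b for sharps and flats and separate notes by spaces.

Bb Db Gb

bII6 is the Neapolitan sixth — a major triad on the lowered second degree, here in its customary first inversion. In F minor that root is Gb.
So the chord is Gb-Bb-Db, a major triad.
The figured bass 6 indicates first inversion, placing the third (Bb) in the bass: Bb-Db-Gb.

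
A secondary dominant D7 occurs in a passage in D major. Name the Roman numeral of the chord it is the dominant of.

The chord is a dominant seventh chord on D.
A dominant resolves down a perfect fifth: D → G. In D major, G is scale degree 4, i.e. IV.

IV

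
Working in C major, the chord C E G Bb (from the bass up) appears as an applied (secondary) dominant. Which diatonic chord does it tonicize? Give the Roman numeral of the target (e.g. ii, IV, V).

IV

The chord is a dominant seventh chord on C.
A dominant resolves down a perfect fifth: C → F. In C major, F is scale degree 4, i.e. IV.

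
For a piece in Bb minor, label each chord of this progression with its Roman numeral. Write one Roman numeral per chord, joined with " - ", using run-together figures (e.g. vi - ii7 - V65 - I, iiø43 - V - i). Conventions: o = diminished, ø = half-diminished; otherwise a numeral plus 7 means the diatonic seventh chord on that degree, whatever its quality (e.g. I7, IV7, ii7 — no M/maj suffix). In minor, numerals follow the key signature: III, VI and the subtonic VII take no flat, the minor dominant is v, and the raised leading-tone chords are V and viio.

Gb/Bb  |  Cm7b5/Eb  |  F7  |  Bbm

Gb/Bb has root Gb, degree 6 in Bb minor, so VI6.
Cm7b5/Eb has root C, degree 2 in Bb minor, so iiø65.
F7: root F is the dominant; dominant seventh chord there is V7.
Bbm has root Bb, degree 1 in Bb minor, so i.

VI6 - iiø65 - V7 - i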